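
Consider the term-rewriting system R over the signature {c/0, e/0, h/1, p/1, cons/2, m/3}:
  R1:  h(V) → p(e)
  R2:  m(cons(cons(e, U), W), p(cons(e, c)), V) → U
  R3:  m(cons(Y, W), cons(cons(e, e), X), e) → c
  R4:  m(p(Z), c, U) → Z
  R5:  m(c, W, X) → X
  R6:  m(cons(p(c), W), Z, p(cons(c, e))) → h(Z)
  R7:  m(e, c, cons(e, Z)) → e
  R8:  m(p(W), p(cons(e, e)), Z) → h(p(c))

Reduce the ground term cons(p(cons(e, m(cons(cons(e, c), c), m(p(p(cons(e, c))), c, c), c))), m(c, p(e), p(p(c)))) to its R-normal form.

cons(p(cons(e, c)), p(p(c)))

1. cons(p(cons(e, m(cons(cons(e, c), c), m(p(p(cons(e, c))), c, c), c))), m(c, p(e), p(p(c))))  →  cons(p(cons(e, m(cons(cons(e, c), c), p(cons(e, c)), c))), m(c, p(e), p(p(c))))   [R4 at 1.1.2.2]
2. cons(p(cons(e, m(cons(cons(e, c), c), p(cons(e, c)), c))), m(c, p(e), p(p(c))))  →  cons(p(cons(e, c)), m(c, p(e), p(p(c))))   [R2 at 1.1.2]
3. cons(p(cons(e, c)), m(c, p(e), p(p(c))))  →  cons(p(cons(e, c)), p(p(c)))   [R5 at 2]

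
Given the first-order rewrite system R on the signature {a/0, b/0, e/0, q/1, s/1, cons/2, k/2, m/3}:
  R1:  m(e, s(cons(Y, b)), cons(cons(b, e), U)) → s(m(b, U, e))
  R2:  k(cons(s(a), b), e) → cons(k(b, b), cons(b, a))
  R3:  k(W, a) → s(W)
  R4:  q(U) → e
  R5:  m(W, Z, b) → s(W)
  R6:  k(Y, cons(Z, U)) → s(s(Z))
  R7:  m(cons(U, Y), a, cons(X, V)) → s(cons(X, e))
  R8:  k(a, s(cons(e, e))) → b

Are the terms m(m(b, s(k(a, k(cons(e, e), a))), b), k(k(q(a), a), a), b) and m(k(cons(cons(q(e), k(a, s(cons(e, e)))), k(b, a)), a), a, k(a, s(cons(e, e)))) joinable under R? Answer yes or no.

Reduce t₁ = m(m(b, s(k(a, k(cons(e, e), a))), b), k(k(q(a), a), a), b):
1. m(m(b, s(k(a, k(cons(e, e), a))), b), k(k(q(a), a), a), b)  →  s(m(b, s(k(a, k(cons(e, e), a))), b))   [R5 at ε]
2. s(m(b, s(k(a, k(cons(e, e), a))), b))  →  s(s(b))   [R5 at 1]

Reduce t₂ = m(k(cons(cons(q(e), k(a, s(cons(e, e)))), k(b, a)), a), a, k(a, s(cons(e, e)))):
1. m(k(cons(cons(q(e), k(a, s(cons(e, e)))), k(b, a)), a), a, k(a, s(cons(e, e))))  →  m(s(cons(cons(q(e), k(a, s(cons(e, e)))), k(b, a))), a, k(a, s(cons(e, e))))   [R3 at 1]
2. m(s(cons(cons(q(e), k(a, s(cons(e, e)))), k(b, a))), a, k(a, s(cons(e, e))))  →  m(s(cons(cons(e, k(a, s(cons(e, e)))), k(b, a))), a, k(a, s(cons(e, e))))   [R4 at 1.1.1.1]
3. m(s(cons(cons(e, k(a, s(cons(e, e)))), k(b, a))), a, k(a, s(cons(e, e))))  →  m(s(cons(cons(e, b), k(b, a))), a, k(a, s(cons(e, e))))   [R8 at 1.1.1.2]
4. m(s(cons(cons(e, b), k(b, a))), a, k(a, s(cons(e, e))))  →  m(s(cons(cons(e, b), s(b))), a, k(a, s(cons(e, e))))   [R3 at 1.1.2]
5. m(s(cons(cons(e, b), s(b))), a, k(a, s(cons(e, e))))  →  m(s(cons(cons(e, b), s(b))), a, b)   [R8 at 3]
6. m(s(cons(cons(e, b), s(b))), a, b)  →  s(s(cons(cons(e, b), s(b))))   [R5 at ε]

no — NF(t₁) = s(s(b)), NF(t₂) = s(s(cons(cons(e, b), s(b))))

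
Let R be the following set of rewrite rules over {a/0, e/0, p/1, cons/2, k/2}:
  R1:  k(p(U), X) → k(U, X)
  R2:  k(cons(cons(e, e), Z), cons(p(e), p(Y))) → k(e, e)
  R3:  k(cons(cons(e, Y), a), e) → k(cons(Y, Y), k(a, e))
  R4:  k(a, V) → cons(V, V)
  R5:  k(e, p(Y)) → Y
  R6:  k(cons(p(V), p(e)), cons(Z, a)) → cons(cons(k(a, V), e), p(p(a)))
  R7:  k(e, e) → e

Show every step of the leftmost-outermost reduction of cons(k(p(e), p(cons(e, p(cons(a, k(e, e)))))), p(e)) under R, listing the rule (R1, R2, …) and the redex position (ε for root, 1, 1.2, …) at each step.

1. cons(k(p(e), p(cons(e, p(cons(a, k(e, e)))))), p(e))  →  cons(k(e, p(cons(e, p(cons(a, k(e, e)))))), p(e))   [R1 at 1]
2. cons(k(e, p(cons(e, p(cons(a, k(e, e)))))), p(e))  →  cons(cons(e, p(cons(a, k(e, e)))), p(e))   [R5 at 1]
3. cons(cons(e, p(cons(a, k(e, e)))), p(e))  →  cons(cons(e, p(cons(a, e))), p(e))   [R7 at 1.2.1.2]

cons(cons(e, p(cons(a, e))), p(e))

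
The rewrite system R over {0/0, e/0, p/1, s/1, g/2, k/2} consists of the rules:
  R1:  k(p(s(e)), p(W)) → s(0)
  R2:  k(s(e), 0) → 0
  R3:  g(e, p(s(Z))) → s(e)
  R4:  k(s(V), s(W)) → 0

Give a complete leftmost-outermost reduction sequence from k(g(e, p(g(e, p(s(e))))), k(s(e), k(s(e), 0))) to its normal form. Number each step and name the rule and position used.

0

1. k(g(e, p(g(e, p(s(e))))), k(s(e), k(s(e), 0)))  →  k(g(e, p(s(e))), k(s(e), k(s(e), 0)))   [R3 at 1.2.1]
2. k(g(e, p(s(e))), k(s(e), k(s(e), 0)))  →  k(s(e), k(s(e), k(s(e), 0)))   [R3 at 1]
3. k(s(e), k(s(e), k(s(e), 0)))  →  k(s(e), k(s(e), 0))   [R2 at 2.2]
4. k(s(e), k(s(e), 0))  →  k(s(e), 0)   [R2 at 2]
5. k(s(e), 0)  →  0   [R2 at ε]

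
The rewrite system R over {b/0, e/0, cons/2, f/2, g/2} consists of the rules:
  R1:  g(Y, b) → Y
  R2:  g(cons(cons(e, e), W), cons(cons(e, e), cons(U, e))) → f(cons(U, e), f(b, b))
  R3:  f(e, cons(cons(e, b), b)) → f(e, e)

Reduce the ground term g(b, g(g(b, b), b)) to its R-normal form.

1. g(b, g(g(b, b), b))  →  g(b, g(b, b))   [R1 at 2]
2. g(b, g(b, b))  →  g(b, b)   [R1 at 2]
3. g(b, b)  →  b   [R1 at ε]

b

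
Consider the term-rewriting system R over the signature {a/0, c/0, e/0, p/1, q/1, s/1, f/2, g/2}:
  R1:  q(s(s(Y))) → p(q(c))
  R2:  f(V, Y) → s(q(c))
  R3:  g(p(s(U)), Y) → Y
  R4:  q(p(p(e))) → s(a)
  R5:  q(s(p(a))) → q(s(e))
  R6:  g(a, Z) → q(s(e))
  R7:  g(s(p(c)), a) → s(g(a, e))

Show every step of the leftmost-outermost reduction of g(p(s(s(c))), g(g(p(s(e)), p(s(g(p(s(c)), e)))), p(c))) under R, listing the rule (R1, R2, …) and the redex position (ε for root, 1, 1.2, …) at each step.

1. g(p(s(s(c))), g(g(p(s(e)), p(s(g(p(s(c)), e)))), p(c)))  →  g(g(p(s(e)), p(s(g(p(s(c)), e)))), p(c))   [R3 at ε]
2. g(g(p(s(e)), p(s(g(p(s(c)), e)))), p(c))  →  g(p(s(g(p(s(c)), e))), p(c))   [R3 at 1]
3. g(p(s(g(p(s(c)), e))), p(c))  →  p(c)   [R3 at ε]

p(c)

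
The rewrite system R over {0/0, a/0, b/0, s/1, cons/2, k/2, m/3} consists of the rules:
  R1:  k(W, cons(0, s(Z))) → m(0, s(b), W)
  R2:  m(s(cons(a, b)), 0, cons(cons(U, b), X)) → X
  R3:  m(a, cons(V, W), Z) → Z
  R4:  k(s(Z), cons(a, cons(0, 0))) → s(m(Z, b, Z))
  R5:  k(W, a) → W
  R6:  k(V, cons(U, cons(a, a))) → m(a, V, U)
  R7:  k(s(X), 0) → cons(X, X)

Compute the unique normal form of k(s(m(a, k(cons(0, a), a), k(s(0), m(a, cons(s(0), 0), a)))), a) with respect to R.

s(s(0))

1. k(s(m(a, k(cons(0, a), a), k(s(0), m(a, cons(s(0), 0), a)))), a)  →  s(m(a, k(cons(0, a), a), k(s(0), m(a, cons(s(0), 0), a))))   [R5 at ε]
2. s(m(a, k(cons(0, a), a), k(s(0), m(a, cons(s(0), 0), a))))  →  s(m(a, cons(0, a), k(s(0), m(a, cons(s(0), 0), a))))   [R5 at 1.2]
3. s(m(a, cons(0, a), k(s(0), m(a, cons(s(0), 0), a))))  →  s(k(s(0), m(a, cons(s(0), 0), a)))   [R3 at 1]
4. s(k(s(0), m(a, cons(s(0), 0), a)))  →  s(k(s(0), a))   [R3 at 1.2]
5. s(k(s(0), a))  →  s(s(0))   [R5 at 1]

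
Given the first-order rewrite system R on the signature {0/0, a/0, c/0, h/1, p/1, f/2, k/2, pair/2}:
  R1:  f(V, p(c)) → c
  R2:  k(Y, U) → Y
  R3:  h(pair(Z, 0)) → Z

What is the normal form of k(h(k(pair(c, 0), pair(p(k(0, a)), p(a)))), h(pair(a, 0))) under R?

1. k(h(k(pair(c, 0), pair(p(k(0, a)), p(a)))), h(pair(a, 0)))  →  h(k(pair(c, 0), pair(p(k(0, a)), p(a))))   [R2 at ε]
2. h(k(pair(c, 0), pair(p(k(0, a)), p(a))))  →  h(pair(c, 0))   [R2 at 1]
3. h(pair(c, 0))  →  c   [R3 at ε]

c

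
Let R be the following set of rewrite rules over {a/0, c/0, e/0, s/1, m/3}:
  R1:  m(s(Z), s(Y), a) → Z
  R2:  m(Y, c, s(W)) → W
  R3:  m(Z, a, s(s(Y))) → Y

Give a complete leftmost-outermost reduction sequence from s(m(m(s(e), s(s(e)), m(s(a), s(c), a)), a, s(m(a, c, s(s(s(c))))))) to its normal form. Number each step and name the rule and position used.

1. s(m(m(s(e), s(s(e)), m(s(a), s(c), a)), a, s(m(a, c, s(s(s(c)))))))  →  s(m(m(s(e), s(s(e)), a), a, s(m(a, c, s(s(s(c)))))))   [R1 at 1.1.3]
2. s(m(m(s(e), s(s(e)), a), a, s(m(a, c, s(s(s(c)))))))  →  s(m(e, a, s(m(a, c, s(s(s(c)))))))   [R1 at 1.1]
3. s(m(e, a, s(m(a, c, s(s(s(c)))))))  →  s(m(e, a, s(s(s(c)))))   [R2 at 1.3.1]
4. s(m(e, a, s(s(s(c)))))  →  s(s(c))   [R3 at 1]

s(s(c))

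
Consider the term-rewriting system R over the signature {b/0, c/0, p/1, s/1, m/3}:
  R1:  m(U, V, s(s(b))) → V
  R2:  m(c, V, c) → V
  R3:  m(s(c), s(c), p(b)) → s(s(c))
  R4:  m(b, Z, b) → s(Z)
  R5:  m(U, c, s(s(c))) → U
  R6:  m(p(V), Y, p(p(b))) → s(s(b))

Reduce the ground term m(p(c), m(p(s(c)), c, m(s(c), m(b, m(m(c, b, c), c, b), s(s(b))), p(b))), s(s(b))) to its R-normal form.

1. m(p(c), m(p(s(c)), c, m(s(c), m(b, m(m(c, b, c), c, b), s(s(b))), p(b))), s(s(b)))  →  m(p(s(c)), c, m(s(c), m(b, m(m(c, b, c), c, b), s(s(b))), p(b)))   [R1 at ε]
2. m(p(s(c)), c, m(s(c), m(b, m(m(c, b, c), c, b), s(s(b))), p(b)))  →  m(p(s(c)), c, m(s(c), m(m(c, b, c), c, b), p(b)))   [R1 at 3.2]
3. m(p(s(c)), c, m(s(c), m(m(c, b, c), c, b), p(b)))  →  m(p(s(c)), c, m(s(c), m(b, c, b), p(b)))   [R2 at 3.2.1]
4. m(p(s(c)), c, m(s(c), m(b, c, b), p(b)))  →  m(p(s(c)), c, m(s(c), s(c), p(b)))   [R4 at 3.2]
5. m(p(s(c)), c, m(s(c), s(c), p(b)))  →  m(p(s(c)), c, s(s(c)))   [R3 at 3]
6. m(p(s(c)), c, s(s(c)))  →  p(s(c))   [R5 at ε]

p(s(c))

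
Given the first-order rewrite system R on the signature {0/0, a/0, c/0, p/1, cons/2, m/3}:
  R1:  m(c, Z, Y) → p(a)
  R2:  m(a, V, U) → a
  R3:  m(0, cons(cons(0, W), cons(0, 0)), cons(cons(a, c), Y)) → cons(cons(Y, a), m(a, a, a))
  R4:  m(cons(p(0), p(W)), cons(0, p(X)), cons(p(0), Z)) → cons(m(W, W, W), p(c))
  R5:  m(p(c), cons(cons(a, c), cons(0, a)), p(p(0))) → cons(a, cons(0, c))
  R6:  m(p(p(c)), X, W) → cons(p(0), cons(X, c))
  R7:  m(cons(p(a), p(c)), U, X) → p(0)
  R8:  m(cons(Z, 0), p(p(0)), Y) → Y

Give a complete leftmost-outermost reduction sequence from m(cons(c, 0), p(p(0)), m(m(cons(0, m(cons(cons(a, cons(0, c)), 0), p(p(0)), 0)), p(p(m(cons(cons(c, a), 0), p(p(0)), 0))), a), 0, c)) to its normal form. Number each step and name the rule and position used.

a

1. m(cons(c, 0), p(p(0)), m(m(cons(0, m(cons(cons(a, cons(0, c)), 0), p(p(0)), 0)), p(p(m(cons(cons(c, a), 0), p(p(0)), 0))), a), 0, c))  →  m(m(cons(0, m(cons(cons(a, cons(0, c)), 0), p(p(0)), 0)), p(p(m(cons(cons(c, a), 0), p(p(0)), 0))), a), 0, c)   [R8 at ε]
2. m(m(cons(0, m(cons(cons(a, cons(0, c)), 0), p(p(0)), 0)), p(p(m(cons(cons(c, a), 0), p(p(0)), 0))), a), 0, c)  →  m(m(cons(0, 0), p(p(m(cons(cons(c, a), 0), p(p(0)), 0))), a), 0, c)   [R8 at 1.1.2]
3. m(m(cons(0, 0), p(p(m(cons(cons(c, a), 0), p(p(0)), 0))), a), 0, c)  →  m(m(cons(0, 0), p(p(0)), a), 0, c)   [R8 at 1.2.1.1]
4. m(m(cons(0, 0), p(p(0)), a), 0, c)  →  m(a, 0, c)   [R8 at 1]
5. m(a, 0, c)  →  a   [R2 at ε]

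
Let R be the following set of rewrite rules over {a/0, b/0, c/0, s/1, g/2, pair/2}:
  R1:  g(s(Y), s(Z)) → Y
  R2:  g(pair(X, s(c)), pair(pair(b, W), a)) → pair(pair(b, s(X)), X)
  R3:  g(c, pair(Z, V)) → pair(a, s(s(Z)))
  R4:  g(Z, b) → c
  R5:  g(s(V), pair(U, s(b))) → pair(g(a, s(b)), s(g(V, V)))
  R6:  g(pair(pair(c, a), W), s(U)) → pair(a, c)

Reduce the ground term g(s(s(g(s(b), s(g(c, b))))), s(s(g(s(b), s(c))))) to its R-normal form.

s(b)

1. g(s(s(g(s(b), s(g(c, b))))), s(s(g(s(b), s(c)))))  →  s(g(s(b), s(g(c, b))))   [R1 at ε]
2. s(g(s(b), s(g(c, b))))  →  s(b)   [R1 at 1]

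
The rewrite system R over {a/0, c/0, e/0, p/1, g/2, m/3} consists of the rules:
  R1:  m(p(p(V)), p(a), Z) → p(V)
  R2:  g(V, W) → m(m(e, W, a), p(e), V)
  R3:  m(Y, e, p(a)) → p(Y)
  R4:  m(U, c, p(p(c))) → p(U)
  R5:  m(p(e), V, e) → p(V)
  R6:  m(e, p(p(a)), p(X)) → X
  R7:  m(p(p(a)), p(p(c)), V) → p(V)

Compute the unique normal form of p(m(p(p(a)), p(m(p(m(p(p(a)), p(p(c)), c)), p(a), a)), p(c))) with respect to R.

p(p(p(c)))

1. p(m(p(p(a)), p(m(p(m(p(p(a)), p(p(c)), c)), p(a), a)), p(c)))  →  p(m(p(p(a)), p(m(p(p(c)), p(a), a)), p(c)))   [R7 at 1.2.1.1.1]
2. p(m(p(p(a)), p(m(p(p(c)), p(a), a)), p(c)))  →  p(m(p(p(a)), p(p(c)), p(c)))   [R1 at 1.2.1]
3. p(m(p(p(a)), p(p(c)), p(c)))  →  p(p(p(c)))   [R7 at 1]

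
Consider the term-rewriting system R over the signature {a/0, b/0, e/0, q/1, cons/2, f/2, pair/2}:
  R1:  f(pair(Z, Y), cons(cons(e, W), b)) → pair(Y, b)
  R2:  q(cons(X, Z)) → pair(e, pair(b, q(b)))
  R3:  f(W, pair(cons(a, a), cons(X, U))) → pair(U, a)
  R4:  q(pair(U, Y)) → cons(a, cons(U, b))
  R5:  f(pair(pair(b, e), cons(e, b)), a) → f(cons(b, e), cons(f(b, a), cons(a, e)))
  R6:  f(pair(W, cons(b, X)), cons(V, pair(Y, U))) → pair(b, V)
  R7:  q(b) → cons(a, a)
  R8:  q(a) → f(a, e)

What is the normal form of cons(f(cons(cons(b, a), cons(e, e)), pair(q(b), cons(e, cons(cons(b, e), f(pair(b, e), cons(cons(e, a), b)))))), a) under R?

cons(pair(cons(cons(b, e), pair(e, b)), a), a)

1. cons(f(cons(cons(b, a), cons(e, e)), pair(q(b), cons(e, cons(cons(b, e), f(pair(b, e), cons(cons(e, a), b)))))), a)  →  cons(f(cons(cons(b, a), cons(e, e)), pair(cons(a, a), cons(e, cons(cons(b, e), f(pair(b, e), cons(cons(e, a), b)))))), a)   [R7 at 1.2.1]
2. cons(f(cons(cons(b, a), cons(e, e)), pair(cons(a, a), cons(e, cons(cons(b, e), f(pair(b, e), cons(cons(e, a), b)))))), a)  →  cons(pair(cons(cons(b, e), f(pair(b, e), cons(cons(e, a), b))), a), a)   [R3 at 1]
3. cons(pair(cons(cons(b, e), f(pair(b, e), cons(cons(e, a), b))), a), a)  →  cons(pair(cons(cons(b, e), pair(e, b)), a), a)   [R1 at 1.1.2]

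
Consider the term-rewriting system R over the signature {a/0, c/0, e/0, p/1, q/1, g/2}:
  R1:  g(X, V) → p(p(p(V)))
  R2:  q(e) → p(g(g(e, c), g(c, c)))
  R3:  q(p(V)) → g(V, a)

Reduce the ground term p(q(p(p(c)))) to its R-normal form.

p(p(p(p(a))))

1. p(q(p(p(c))))  →  p(g(p(c), a))   [R3 at 1]
2. p(g(p(c), a))  →  p(p(p(p(a))))   [R1 at 1]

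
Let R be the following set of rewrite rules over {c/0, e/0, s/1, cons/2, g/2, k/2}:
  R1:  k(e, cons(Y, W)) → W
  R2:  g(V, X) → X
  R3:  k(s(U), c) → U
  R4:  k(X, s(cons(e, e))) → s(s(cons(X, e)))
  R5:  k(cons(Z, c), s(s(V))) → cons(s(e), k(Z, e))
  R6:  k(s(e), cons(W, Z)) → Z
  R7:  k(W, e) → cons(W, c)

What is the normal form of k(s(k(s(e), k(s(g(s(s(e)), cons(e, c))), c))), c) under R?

1. k(s(k(s(e), k(s(g(s(s(e)), cons(e, c))), c))), c)  →  k(s(e), k(s(g(s(s(e)), cons(e, c))), c))   [R3 at ε]
2. k(s(e), k(s(g(s(s(e)), cons(e, c))), c))  →  k(s(e), g(s(s(e)), cons(e, c)))   [R3 at 2]
3. k(s(e), g(s(s(e)), cons(e, c)))  →  k(s(e), cons(e, c))   [R2 at 2]
4. k(s(e), cons(e, c))  →  c   [R6 at ε]

c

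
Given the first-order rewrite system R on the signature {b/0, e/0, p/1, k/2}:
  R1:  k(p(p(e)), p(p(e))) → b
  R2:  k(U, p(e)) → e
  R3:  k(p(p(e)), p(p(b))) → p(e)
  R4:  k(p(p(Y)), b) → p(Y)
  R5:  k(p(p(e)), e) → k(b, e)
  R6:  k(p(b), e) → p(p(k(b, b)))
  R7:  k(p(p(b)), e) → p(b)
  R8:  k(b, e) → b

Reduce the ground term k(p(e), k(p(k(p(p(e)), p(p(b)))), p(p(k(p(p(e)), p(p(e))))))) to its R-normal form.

1. k(p(e), k(p(k(p(p(e)), p(p(b)))), p(p(k(p(p(e)), p(p(e)))))))  →  k(p(e), k(p(p(e)), p(p(k(p(p(e)), p(p(e)))))))   [R3 at 2.1.1]
2. k(p(e), k(p(p(e)), p(p(k(p(p(e)), p(p(e)))))))  →  k(p(e), k(p(p(e)), p(p(b))))   [R1 at 2.2.1.1]
3. k(p(e), k(p(p(e)), p(p(b))))  →  k(p(e), p(e))   [R3 at 2]
4. k(p(e), p(e))  →  e   [R2 at ε]

e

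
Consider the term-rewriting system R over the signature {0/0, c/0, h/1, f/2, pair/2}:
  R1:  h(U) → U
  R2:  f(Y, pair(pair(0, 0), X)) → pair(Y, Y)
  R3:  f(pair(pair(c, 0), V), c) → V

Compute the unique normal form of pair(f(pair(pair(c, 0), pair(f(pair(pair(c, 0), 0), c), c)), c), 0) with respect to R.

pair(pair(0, c), 0)

1. pair(f(pair(pair(c, 0), pair(f(pair(pair(c, 0), 0), c), c)), c), 0)  →  pair(pair(f(pair(pair(c, 0), 0), c), c), 0)   [R3 at 1]
2. pair(pair(f(pair(pair(c, 0), 0), c), c), 0)  →  pair(pair(0, c), 0)   [R3 at 1.1]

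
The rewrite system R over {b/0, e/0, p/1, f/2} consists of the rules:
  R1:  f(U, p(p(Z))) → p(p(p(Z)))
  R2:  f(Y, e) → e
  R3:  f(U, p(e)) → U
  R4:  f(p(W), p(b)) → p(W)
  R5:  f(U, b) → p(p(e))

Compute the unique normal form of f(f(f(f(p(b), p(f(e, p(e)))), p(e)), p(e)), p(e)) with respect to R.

p(b)

1. f(f(f(f(p(b), p(f(e, p(e)))), p(e)), p(e)), p(e))  →  f(f(f(p(b), p(f(e, p(e)))), p(e)), p(e))   [R3 at ε]
2. f(f(f(p(b), p(f(e, p(e)))), p(e)), p(e))  →  f(f(p(b), p(f(e, p(e)))), p(e))   [R3 at ε]
3. f(f(p(b), p(f(e, p(e)))), p(e))  →  f(p(b), p(f(e, p(e))))   [R3 at ε]
4. f(p(b), p(f(e, p(e))))  →  f(p(b), p(e))   [R3 at 2.1]
5. f(p(b), p(e))  →  p(b)   [R3 at ε]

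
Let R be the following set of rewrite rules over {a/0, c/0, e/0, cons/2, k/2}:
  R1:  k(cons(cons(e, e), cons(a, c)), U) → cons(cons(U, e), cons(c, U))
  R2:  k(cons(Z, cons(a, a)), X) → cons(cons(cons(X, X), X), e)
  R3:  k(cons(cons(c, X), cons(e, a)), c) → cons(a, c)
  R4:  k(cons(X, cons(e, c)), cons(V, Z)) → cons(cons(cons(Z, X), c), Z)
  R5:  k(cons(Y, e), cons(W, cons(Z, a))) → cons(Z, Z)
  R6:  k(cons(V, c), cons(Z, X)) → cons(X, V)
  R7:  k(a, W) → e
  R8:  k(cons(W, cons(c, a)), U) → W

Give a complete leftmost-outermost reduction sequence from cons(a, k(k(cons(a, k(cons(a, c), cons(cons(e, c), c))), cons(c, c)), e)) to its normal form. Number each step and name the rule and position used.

1. cons(a, k(k(cons(a, k(cons(a, c), cons(cons(e, c), c))), cons(c, c)), e))  →  cons(a, k(k(cons(a, cons(c, a)), cons(c, c)), e))   [R6 at 2.1.1.2]
2. cons(a, k(k(cons(a, cons(c, a)), cons(c, c)), e))  →  cons(a, k(a, e))   [R8 at 2.1]
3. cons(a, k(a, e))  →  cons(a, e)   [R7 at 2]

cons(a, e)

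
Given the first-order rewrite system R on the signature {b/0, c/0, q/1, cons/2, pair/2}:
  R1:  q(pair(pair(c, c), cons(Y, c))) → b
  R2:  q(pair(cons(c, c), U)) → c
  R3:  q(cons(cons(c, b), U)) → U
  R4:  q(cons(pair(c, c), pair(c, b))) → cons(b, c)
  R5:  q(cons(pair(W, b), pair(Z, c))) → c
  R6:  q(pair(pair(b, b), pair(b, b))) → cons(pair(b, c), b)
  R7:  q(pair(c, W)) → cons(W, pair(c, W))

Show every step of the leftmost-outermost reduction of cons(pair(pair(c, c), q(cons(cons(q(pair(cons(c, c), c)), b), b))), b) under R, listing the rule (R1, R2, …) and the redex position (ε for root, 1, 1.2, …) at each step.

cons(pair(pair(c, c), b), b)

1. cons(pair(pair(c, c), q(cons(cons(q(pair(cons(c, c), c)), b), b))), b)  →  cons(pair(pair(c, c), q(cons(cons(c, b), b))), b)   [R2 at 1.2.1.1.1]
2. cons(pair(pair(c, c), q(cons(cons(c, b), b))), b)  →  cons(pair(pair(c, c), b), b)   [R3 at 1.2]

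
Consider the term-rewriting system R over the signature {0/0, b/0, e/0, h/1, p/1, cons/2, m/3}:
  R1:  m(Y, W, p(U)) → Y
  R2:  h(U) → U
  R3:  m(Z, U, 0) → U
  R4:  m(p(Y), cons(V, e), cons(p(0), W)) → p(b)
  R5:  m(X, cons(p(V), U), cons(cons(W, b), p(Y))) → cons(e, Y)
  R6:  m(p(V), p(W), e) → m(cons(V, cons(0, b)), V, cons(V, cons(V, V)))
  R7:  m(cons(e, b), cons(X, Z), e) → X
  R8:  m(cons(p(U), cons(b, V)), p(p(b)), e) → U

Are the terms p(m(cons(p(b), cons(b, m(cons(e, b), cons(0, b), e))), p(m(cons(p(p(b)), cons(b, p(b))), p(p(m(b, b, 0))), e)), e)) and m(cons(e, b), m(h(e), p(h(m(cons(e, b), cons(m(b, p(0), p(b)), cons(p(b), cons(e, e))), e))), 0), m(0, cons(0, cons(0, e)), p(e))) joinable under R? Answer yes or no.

Reduce t₁ = p(m(cons(p(b), cons(b, m(cons(e, b), cons(0, b), e))), p(m(cons(p(p(b)), cons(b, p(b))), p(p(m(b, b, 0))), e)), e)):
1. p(m(cons(p(b), cons(b, m(cons(e, b), cons(0, b), e))), p(m(cons(p(p(b)), cons(b, p(b))), p(p(m(b, b, 0))), e)), e))  →  p(m(cons(p(b), cons(b, 0)), p(m(cons(p(p(b)), cons(b, p(b))), p(p(m(b, b, 0))), e)), e))   [R7 at 1.1.2.2]
2. p(m(cons(p(b), cons(b, 0)), p(m(cons(p(p(b)), cons(b, p(b))), p(p(m(b, b, 0))), e)), e))  →  p(m(cons(p(b), cons(b, 0)), p(m(cons(p(p(b)), cons(b, p(b))), p(p(b)), e)), e))   [R3 at 1.2.1.2.1.1]
3. p(m(cons(p(b), cons(b, 0)), p(m(cons(p(p(b)), cons(b, p(b))), p(p(b)), e)), e))  →  p(m(cons(p(b), cons(b, 0)), p(p(b)), e))   [R8 at 1.2.1]
4. p(m(cons(p(b), cons(b, 0)), p(p(b)), e))  →  p(b)   [R8 at 1]

Reduce t₂ = m(cons(e, b), m(h(e), p(h(m(cons(e, b), cons(m(b, p(0), p(b)), cons(p(b), cons(e, e))), e))), 0), m(0, cons(0, cons(0, e)), p(e))):
1. m(cons(e, b), m(h(e), p(h(m(cons(e, b), cons(m(b, p(0), p(b)), cons(p(b), cons(e, e))), e))), 0), m(0, cons(0, cons(0, e)), p(e)))  →  m(cons(e, b), p(h(m(cons(e, b), cons(m(b, p(0), p(b)), cons(p(b), cons(e, e))), e))), m(0, cons(0, cons(0, e)), p(e)))   [R3 at 2]
2. m(cons(e, b), p(h(m(cons(e, b), cons(m(b, p(0), p(b)), cons(p(b), cons(e, e))), e))), m(0, cons(0, cons(0, e)), p(e)))  →  m(cons(e, b), p(m(cons(e, b), cons(m(b, p(0), p(b)), cons(p(b), cons(e, e))), e)), m(0, cons(0, cons(0, e)), p(e)))   [R2 at 2.1]
3. m(cons(e, b), p(m(cons(e, b), cons(m(b, p(0), p(b)), cons(p(b), cons(e, e))), e)), m(0, cons(0, cons(0, e)), p(e)))  →  m(cons(e, b), p(m(b, p(0), p(b))), m(0, cons(0, cons(0, e)), p(e)))   [R7 at 2.1]
4. m(cons(e, b), p(m(b, p(0), p(b))), m(0, cons(0, cons(0, e)), p(e)))  →  m(cons(e, b), p(b), m(0, cons(0, cons(0, e)), p(e)))   [R1 at 2.1]
5. m(cons(e, b), p(b), m(0, cons(0, cons(0, e)), p(e)))  →  m(cons(e, b), p(b), 0)   [R1 at 3]
6. m(cons(e, b), p(b), 0)  →  p(b)   [R3 at ε]

yes — NF(t₁) = p(b), NF(t₂) = p(b)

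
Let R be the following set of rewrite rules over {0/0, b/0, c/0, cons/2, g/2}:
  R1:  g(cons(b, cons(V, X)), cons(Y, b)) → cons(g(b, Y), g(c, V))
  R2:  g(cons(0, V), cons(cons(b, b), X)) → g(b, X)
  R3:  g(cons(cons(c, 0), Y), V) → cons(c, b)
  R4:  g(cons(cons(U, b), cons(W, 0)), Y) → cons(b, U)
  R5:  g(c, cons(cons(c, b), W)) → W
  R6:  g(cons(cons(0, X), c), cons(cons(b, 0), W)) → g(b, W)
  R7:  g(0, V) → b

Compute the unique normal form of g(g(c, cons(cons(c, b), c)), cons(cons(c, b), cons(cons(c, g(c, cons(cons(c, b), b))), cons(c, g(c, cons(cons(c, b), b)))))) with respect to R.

1. g(g(c, cons(cons(c, b), c)), cons(cons(c, b), cons(cons(c, g(c, cons(cons(c, b), b))), cons(c, g(c, cons(cons(c, b), b))))))  →  g(c, cons(cons(c, b), cons(cons(c, g(c, cons(cons(c, b), b))), cons(c, g(c, cons(cons(c, b), b))))))   [R5 at 1]
2. g(c, cons(cons(c, b), cons(cons(c, g(c, cons(cons(c, b), b))), cons(c, g(c, cons(cons(c, b), b))))))  →  cons(cons(c, g(c, cons(cons(c, b), b))), cons(c, g(c, cons(cons(c, b), b))))   [R5 at ε]
3. cons(cons(c, g(c, cons(cons(c, b), b))), cons(c, g(c, cons(cons(c, b), b))))  →  cons(cons(c, b), cons(c, g(c, cons(cons(c, b), b))))   [R5 at 1.2]
4. cons(cons(c, b), cons(c, g(c, cons(cons(c, b), b))))  →  cons(cons(c, b), cons(c, b))   [R5 at 2.2]

cons(cons(c, b), cons(c, b))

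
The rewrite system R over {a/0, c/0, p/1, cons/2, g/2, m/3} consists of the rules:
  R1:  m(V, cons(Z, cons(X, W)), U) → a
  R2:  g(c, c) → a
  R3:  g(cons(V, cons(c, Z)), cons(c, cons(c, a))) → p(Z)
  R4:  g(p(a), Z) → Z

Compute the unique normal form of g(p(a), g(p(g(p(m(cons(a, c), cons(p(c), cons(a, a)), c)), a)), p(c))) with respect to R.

1. g(p(a), g(p(g(p(m(cons(a, c), cons(p(c), cons(a, a)), c)), a)), p(c)))  →  g(p(g(p(m(cons(a, c), cons(p(c), cons(a, a)), c)), a)), p(c))   [R4 at ε]
2. g(p(g(p(m(cons(a, c), cons(p(c), cons(a, a)), c)), a)), p(c))  →  g(p(g(p(a), a)), p(c))   [R1 at 1.1.1.1]
3. g(p(g(p(a), a)), p(c))  →  g(p(a), p(c))   [R4 at 1.1]
4. g(p(a), p(c))  →  p(c)   [R4 at ε]

p(c)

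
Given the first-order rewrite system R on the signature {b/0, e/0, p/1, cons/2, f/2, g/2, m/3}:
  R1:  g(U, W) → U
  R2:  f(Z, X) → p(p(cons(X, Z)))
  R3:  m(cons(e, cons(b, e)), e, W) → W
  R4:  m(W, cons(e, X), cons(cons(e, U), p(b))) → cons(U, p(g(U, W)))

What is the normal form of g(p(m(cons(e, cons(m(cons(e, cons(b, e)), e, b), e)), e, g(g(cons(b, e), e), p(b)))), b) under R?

p(cons(b, e))

1. g(p(m(cons(e, cons(m(cons(e, cons(b, e)), e, b), e)), e, g(g(cons(b, e), e), p(b)))), b)  →  p(m(cons(e, cons(m(cons(e, cons(b, e)), e, b), e)), e, g(g(cons(b, e), e), p(b))))   [R1 at ε]
2. p(m(cons(e, cons(m(cons(e, cons(b, e)), e, b), e)), e, g(g(cons(b, e), e), p(b))))  →  p(m(cons(e, cons(b, e)), e, g(g(cons(b, e), e), p(b))))   [R3 at 1.1.2.1]
3. p(m(cons(e, cons(b, e)), e, g(g(cons(b, e), e), p(b))))  →  p(g(g(cons(b, e), e), p(b)))   [R3 at 1]
4. p(g(g(cons(b, e), e), p(b)))  →  p(g(cons(b, e), e))   [R1 at 1]
5. p(g(cons(b, e), e))  →  p(cons(b, e))   [R1 at 1]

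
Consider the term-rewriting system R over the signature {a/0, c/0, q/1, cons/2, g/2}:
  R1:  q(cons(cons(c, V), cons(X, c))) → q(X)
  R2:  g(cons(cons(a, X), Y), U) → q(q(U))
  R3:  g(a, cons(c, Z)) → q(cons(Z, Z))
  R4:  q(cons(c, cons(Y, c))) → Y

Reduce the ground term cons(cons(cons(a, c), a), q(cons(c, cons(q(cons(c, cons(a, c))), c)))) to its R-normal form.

cons(cons(cons(a, c), a), a)

1. cons(cons(cons(a, c), a), q(cons(c, cons(q(cons(c, cons(a, c))), c))))  →  cons(cons(cons(a, c), a), q(cons(c, cons(a, c))))   [R4 at 2]
2. cons(cons(cons(a, c), a), q(cons(c, cons(a, c))))  →  cons(cons(cons(a, c), a), a)   [R4 at 2]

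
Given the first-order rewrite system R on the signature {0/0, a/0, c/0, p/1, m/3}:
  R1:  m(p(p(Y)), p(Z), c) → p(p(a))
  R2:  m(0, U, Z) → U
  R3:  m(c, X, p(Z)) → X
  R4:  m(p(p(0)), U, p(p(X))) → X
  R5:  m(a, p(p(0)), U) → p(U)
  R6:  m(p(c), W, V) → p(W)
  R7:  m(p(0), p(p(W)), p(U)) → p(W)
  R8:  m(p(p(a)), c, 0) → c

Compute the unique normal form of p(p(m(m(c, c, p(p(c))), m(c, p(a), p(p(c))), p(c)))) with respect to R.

1. p(p(m(m(c, c, p(p(c))), m(c, p(a), p(p(c))), p(c))))  →  p(p(m(c, m(c, p(a), p(p(c))), p(c))))   [R3 at 1.1.1]
2. p(p(m(c, m(c, p(a), p(p(c))), p(c))))  →  p(p(m(c, p(a), p(p(c)))))   [R3 at 1.1]
3. p(p(m(c, p(a), p(p(c)))))  →  p(p(p(a)))   [R3 at 1.1]

p(p(p(a)))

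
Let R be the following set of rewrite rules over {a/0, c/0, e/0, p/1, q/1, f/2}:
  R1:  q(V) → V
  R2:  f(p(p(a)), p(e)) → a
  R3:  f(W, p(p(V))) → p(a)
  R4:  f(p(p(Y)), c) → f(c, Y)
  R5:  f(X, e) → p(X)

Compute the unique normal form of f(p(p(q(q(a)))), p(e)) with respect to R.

1. f(p(p(q(q(a)))), p(e))  →  f(p(p(q(a))), p(e))   [R1 at 1.1.1]
2. f(p(p(q(a))), p(e))  →  f(p(p(a)), p(e))   [R1 at 1.1.1]
3. f(p(p(a)), p(e))  →  a   [R2 at ε]

a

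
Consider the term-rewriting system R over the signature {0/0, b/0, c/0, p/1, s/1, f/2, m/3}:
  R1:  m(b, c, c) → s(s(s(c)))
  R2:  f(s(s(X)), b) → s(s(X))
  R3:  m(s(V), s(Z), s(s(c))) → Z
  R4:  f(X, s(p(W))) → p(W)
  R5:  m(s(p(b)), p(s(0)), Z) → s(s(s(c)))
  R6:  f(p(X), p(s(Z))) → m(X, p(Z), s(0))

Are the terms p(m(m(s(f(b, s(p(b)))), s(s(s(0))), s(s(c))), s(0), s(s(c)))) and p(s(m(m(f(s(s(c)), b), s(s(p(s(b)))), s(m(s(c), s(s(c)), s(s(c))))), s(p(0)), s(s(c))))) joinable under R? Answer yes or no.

Reduce t₁ = p(m(m(s(f(b, s(p(b)))), s(s(s(0))), s(s(c))), s(0), s(s(c)))):
1. p(m(m(s(f(b, s(p(b)))), s(s(s(0))), s(s(c))), s(0), s(s(c))))  →  p(m(s(s(0)), s(0), s(s(c))))   [R3 at 1.1]
2. p(m(s(s(0)), s(0), s(s(c))))  →  p(0)   [R3 at 1]

Reduce t₂ = p(s(m(m(f(s(s(c)), b), s(s(p(s(b)))), s(m(s(c), s(s(c)), s(s(c))))), s(p(0)), s(s(c))))):
1. p(s(m(m(f(s(s(c)), b), s(s(p(s(b)))), s(m(s(c), s(s(c)), s(s(c))))), s(p(0)), s(s(c)))))  →  p(s(m(m(s(s(c)), s(s(p(s(b)))), s(m(s(c), s(s(c)), s(s(c))))), s(p(0)), s(s(c)))))   [R2 at 1.1.1.1]
2. p(s(m(m(s(s(c)), s(s(p(s(b)))), s(m(s(c), s(s(c)), s(s(c))))), s(p(0)), s(s(c)))))  →  p(s(m(m(s(s(c)), s(s(p(s(b)))), s(s(c))), s(p(0)), s(s(c)))))   [R3 at 1.1.1.3.1]
3. p(s(m(m(s(s(c)), s(s(p(s(b)))), s(s(c))), s(p(0)), s(s(c)))))  →  p(s(m(s(p(s(b))), s(p(0)), s(s(c)))))   [R3 at 1.1.1]
4. p(s(m(s(p(s(b))), s(p(0)), s(s(c)))))  →  p(s(p(0)))   [R3 at 1.1]

no — NF(t₁) = p(0), NF(t₂) = p(s(p(0)))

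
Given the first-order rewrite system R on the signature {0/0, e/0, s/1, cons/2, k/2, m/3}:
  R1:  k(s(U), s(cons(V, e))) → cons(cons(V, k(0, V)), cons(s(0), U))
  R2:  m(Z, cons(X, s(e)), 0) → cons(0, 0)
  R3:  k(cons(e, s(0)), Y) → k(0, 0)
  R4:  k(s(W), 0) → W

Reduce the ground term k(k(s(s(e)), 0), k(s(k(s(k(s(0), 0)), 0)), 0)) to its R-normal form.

1. k(k(s(s(e)), 0), k(s(k(s(k(s(0), 0)), 0)), 0))  →  k(s(e), k(s(k(s(k(s(0), 0)), 0)), 0))   [R4 at 1]
2. k(s(e), k(s(k(s(k(s(0), 0)), 0)), 0))  →  k(s(e), k(s(k(s(0), 0)), 0))   [R4 at 2]
3. k(s(e), k(s(k(s(0), 0)), 0))  →  k(s(e), k(s(0), 0))   [R4 at 2]
4. k(s(e), k(s(0), 0))  →  k(s(e), 0)   [R4 at 2]
5. k(s(e), 0)  →  e   [R4 at ε]

e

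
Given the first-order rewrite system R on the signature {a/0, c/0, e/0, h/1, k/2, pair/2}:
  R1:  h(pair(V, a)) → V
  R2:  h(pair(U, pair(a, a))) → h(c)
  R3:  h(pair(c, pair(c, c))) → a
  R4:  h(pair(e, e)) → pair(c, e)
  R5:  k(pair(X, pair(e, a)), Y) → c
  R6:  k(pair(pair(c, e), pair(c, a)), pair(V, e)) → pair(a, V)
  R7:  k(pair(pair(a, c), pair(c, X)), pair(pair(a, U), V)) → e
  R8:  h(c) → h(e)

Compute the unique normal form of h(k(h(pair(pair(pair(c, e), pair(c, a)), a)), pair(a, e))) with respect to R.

1. h(k(h(pair(pair(pair(c, e), pair(c, a)), a)), pair(a, e)))  →  h(k(pair(pair(c, e), pair(c, a)), pair(a, e)))   [R1 at 1.1]
2. h(k(pair(pair(c, e), pair(c, a)), pair(a, e)))  →  h(pair(a, a))   [R6 at 1]
3. h(pair(a, a))  →  a   [R1 at ε]

a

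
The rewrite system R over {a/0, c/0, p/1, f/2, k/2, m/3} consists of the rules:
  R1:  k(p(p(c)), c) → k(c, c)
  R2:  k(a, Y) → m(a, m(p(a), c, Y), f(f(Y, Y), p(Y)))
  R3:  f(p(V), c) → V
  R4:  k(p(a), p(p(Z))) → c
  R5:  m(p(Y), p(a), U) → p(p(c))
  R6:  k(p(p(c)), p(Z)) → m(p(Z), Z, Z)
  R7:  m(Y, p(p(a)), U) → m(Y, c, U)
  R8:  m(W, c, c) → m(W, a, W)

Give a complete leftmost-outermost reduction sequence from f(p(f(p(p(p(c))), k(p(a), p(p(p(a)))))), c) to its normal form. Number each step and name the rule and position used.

p(p(c))

1. f(p(f(p(p(p(c))), k(p(a), p(p(p(a)))))), c)  →  f(p(p(p(c))), k(p(a), p(p(p(a)))))   [R3 at ε]
2. f(p(p(p(c))), k(p(a), p(p(p(a)))))  →  f(p(p(p(c))), c)   [R4 at 2]
3. f(p(p(p(c))), c)  →  p(p(c))   [R3 at ε]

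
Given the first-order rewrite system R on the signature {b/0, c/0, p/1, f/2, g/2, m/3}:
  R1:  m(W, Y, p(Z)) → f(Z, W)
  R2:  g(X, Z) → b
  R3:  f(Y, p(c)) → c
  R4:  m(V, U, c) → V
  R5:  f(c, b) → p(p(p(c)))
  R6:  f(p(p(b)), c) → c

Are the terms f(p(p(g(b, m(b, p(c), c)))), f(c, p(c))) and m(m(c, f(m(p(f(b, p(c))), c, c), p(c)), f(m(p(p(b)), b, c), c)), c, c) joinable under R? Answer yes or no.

Reduce t₁ = f(p(p(g(b, m(b, p(c), c)))), f(c, p(c))):
1. f(p(p(g(b, m(b, p(c), c)))), f(c, p(c)))  →  f(p(p(b)), f(c, p(c)))   [R2 at 1.1.1]
2. f(p(p(b)), f(c, p(c)))  →  f(p(p(b)), c)   [R3 at 2]
3. f(p(p(b)), c)  →  c   [R6 at ε]

Reduce t₂ = m(m(c, f(m(p(f(b, p(c))), c, c), p(c)), f(m(p(p(b)), b, c), c)), c, c):
1. m(m(c, f(m(p(f(b, p(c))), c, c), p(c)), f(m(p(p(b)), b, c), c)), c, c)  →  m(c, f(m(p(f(b, p(c))), c, c), p(c)), f(m(p(p(b)), b, c), c))   [R4 at ε]
2. m(c, f(m(p(f(b, p(c))), c, c), p(c)), f(m(p(p(b)), b, c), c))  →  m(c, c, f(m(p(p(b)), b, c), c))   [R3 at 2]
3. m(c, c, f(m(p(p(b)), b, c), c))  →  m(c, c, f(p(p(b)), c))   [R4 at 3.1]
4. m(c, c, f(p(p(b)), c))  →  m(c, c, c)   [R6 at 3]
5. m(c, c, c)  →  c   [R4 at ε]

yes — NF(t₁) = c, NF(t₂) = c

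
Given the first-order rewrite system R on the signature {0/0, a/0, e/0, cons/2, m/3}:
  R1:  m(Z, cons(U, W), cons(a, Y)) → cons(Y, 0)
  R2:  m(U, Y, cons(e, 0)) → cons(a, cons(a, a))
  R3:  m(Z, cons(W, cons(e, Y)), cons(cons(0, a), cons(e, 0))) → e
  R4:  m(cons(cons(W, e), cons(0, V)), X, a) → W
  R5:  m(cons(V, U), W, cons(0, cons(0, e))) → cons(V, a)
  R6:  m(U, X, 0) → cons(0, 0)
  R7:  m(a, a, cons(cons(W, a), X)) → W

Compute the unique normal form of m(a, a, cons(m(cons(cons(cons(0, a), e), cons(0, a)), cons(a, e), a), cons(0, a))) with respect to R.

1. m(a, a, cons(m(cons(cons(cons(0, a), e), cons(0, a)), cons(a, e), a), cons(0, a)))  →  m(a, a, cons(cons(0, a), cons(0, a)))   [R4 at 3.1]
2. m(a, a, cons(cons(0, a), cons(0, a)))  →  0   [R7 at ε]

0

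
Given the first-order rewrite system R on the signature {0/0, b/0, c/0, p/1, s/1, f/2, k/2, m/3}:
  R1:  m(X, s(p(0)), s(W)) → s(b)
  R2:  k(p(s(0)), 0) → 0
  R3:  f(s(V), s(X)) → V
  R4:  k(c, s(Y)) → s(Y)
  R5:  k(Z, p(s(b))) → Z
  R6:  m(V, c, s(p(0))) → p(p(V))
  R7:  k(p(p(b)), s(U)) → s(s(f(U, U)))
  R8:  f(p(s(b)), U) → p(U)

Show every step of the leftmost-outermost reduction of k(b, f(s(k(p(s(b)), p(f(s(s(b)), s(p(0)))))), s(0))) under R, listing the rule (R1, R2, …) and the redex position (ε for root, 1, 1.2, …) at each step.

b

1. k(b, f(s(k(p(s(b)), p(f(s(s(b)), s(p(0)))))), s(0)))  →  k(b, k(p(s(b)), p(f(s(s(b)), s(p(0))))))   [R3 at 2]
2. k(b, k(p(s(b)), p(f(s(s(b)), s(p(0))))))  →  k(b, k(p(s(b)), p(s(b))))   [R3 at 2.2.1]
3. k(b, k(p(s(b)), p(s(b))))  →  k(b, p(s(b)))   [R5 at 2]
4. k(b, p(s(b)))  →  b   [R5 at ε]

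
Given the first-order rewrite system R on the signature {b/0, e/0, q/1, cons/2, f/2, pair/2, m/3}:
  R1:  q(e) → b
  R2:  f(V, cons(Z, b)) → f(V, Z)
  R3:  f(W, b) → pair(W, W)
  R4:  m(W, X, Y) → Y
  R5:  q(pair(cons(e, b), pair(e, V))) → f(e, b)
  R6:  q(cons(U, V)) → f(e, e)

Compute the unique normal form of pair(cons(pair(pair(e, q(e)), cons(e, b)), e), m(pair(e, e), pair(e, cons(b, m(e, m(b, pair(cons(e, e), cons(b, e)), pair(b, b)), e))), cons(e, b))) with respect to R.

1. pair(cons(pair(pair(e, q(e)), cons(e, b)), e), m(pair(e, e), pair(e, cons(b, m(e, m(b, pair(cons(e, e), cons(b, e)), pair(b, b)), e))), cons(e, b)))  →  pair(cons(pair(pair(e, b), cons(e, b)), e), m(pair(e, e), pair(e, cons(b, m(e, m(b, pair(cons(e, e), cons(b, e)), pair(b, b)), e))), cons(e, b)))   [R1 at 1.1.1.2]
2. pair(cons(pair(pair(e, b), cons(e, b)), e), m(pair(e, e), pair(e, cons(b, m(e, m(b, pair(cons(e, e), cons(b, e)), pair(b, b)), e))), cons(e, b)))  →  pair(cons(pair(pair(e, b), cons(e, b)), e), cons(e, b))   [R4 at 2]

pair(cons(pair(pair(e, b), cons(e, b)), e), cons(e, b))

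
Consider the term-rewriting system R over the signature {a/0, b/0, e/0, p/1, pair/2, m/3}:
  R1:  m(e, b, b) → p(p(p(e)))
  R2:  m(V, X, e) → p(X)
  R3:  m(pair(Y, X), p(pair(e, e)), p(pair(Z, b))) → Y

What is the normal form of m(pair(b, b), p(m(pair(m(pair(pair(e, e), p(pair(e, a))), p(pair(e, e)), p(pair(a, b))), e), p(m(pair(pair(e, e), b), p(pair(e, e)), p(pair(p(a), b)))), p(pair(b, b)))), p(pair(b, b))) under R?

b

1. m(pair(b, b), p(m(pair(m(pair(pair(e, e), p(pair(e, a))), p(pair(e, e)), p(pair(a, b))), e), p(m(pair(pair(e, e), b), p(pair(e, e)), p(pair(p(a), b)))), p(pair(b, b)))), p(pair(b, b)))  →  m(pair(b, b), p(m(pair(pair(e, e), e), p(m(pair(pair(e, e), b), p(pair(e, e)), p(pair(p(a), b)))), p(pair(b, b)))), p(pair(b, b)))   [R3 at 2.1.1.1]
2. m(pair(b, b), p(m(pair(pair(e, e), e), p(m(pair(pair(e, e), b), p(pair(e, e)), p(pair(p(a), b)))), p(pair(b, b)))), p(pair(b, b)))  →  m(pair(b, b), p(m(pair(pair(e, e), e), p(pair(e, e)), p(pair(b, b)))), p(pair(b, b)))   [R3 at 2.1.2.1]
3. m(pair(b, b), p(m(pair(pair(e, e), e), p(pair(e, e)), p(pair(b, b)))), p(pair(b, b)))  →  m(pair(b, b), p(pair(e, e)), p(pair(b, b)))   [R3 at 2.1]
4. m(pair(b, b), p(pair(e, e)), p(pair(b, b)))  →  b   [R3 at ε]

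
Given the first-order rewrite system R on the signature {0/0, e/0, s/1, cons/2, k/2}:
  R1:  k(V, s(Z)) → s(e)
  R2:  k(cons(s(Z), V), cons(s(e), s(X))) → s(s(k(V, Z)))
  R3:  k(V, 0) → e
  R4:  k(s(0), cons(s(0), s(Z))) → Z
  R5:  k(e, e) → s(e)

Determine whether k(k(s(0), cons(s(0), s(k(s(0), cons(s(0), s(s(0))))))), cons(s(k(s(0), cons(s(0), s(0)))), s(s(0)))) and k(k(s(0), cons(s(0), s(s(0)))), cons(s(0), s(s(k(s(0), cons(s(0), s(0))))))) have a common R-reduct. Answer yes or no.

Reduce t₁ = k(k(s(0), cons(s(0), s(k(s(0), cons(s(0), s(s(0))))))), cons(s(k(s(0), cons(s(0), s(0)))), s(s(0)))):
1. k(k(s(0), cons(s(0), s(k(s(0), cons(s(0), s(s(0))))))), cons(s(k(s(0), cons(s(0), s(0)))), s(s(0))))  →  k(k(s(0), cons(s(0), s(s(0)))), cons(s(k(s(0), cons(s(0), s(0)))), s(s(0))))   [R4 at 1]
2. k(k(s(0), cons(s(0), s(s(0)))), cons(s(k(s(0), cons(s(0), s(0)))), s(s(0))))  →  k(s(0), cons(s(k(s(0), cons(s(0), s(0)))), s(s(0))))   [R4 at 1]
3. k(s(0), cons(s(k(s(0), cons(s(0), s(0)))), s(s(0))))  →  k(s(0), cons(s(0), s(s(0))))   [R4 at 2.1.1]
4. k(s(0), cons(s(0), s(s(0))))  →  s(0)   [R4 at ε]

Reduce t₂ = k(k(s(0), cons(s(0), s(s(0)))), cons(s(0), s(s(k(s(0), cons(s(0), s(0))))))):
1. k(k(s(0), cons(s(0), s(s(0)))), cons(s(0), s(s(k(s(0), cons(s(0), s(0)))))))  →  k(s(0), cons(s(0), s(s(k(s(0), cons(s(0), s(0)))))))   [R4 at 1]
2. k(s(0), cons(s(0), s(s(k(s(0), cons(s(0), s(0)))))))  →  s(k(s(0), cons(s(0), s(0))))   [R4 at ε]
3. s(k(s(0), cons(s(0), s(0))))  →  s(0)   [R4 at 1]

yes — NF(t₁) = s(0), NF(t₂) = s(0)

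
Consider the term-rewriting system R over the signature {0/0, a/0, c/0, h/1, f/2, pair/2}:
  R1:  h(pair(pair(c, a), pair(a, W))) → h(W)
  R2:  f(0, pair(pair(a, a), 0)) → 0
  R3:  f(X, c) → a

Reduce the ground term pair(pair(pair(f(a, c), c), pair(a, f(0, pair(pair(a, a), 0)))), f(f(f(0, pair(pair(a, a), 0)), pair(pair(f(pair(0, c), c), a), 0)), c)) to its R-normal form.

pair(pair(pair(a, c), pair(a, 0)), a)

1. pair(pair(pair(f(a, c), c), pair(a, f(0, pair(pair(a, a), 0)))), f(f(f(0, pair(pair(a, a), 0)), pair(pair(f(pair(0, c), c), a), 0)), c))  →  pair(pair(pair(a, c), pair(a, f(0, pair(pair(a, a), 0)))), f(f(f(0, pair(pair(a, a), 0)), pair(pair(f(pair(0, c), c), a), 0)), c))   [R3 at 1.1.1]
2. pair(pair(pair(a, c), pair(a, f(0, pair(pair(a, a), 0)))), f(f(f(0, pair(pair(a, a), 0)), pair(pair(f(pair(0, c), c), a), 0)), c))  →  pair(pair(pair(a, c), pair(a, 0)), f(f(f(0, pair(pair(a, a), 0)), pair(pair(f(pair(0, c), c), a), 0)), c))   [R2 at 1.2.2]
3. pair(pair(pair(a, c), pair(a, 0)), f(f(f(0, pair(pair(a, a), 0)), pair(pair(f(pair(0, c), c), a), 0)), c))  →  pair(pair(pair(a, c), pair(a, 0)), a)   [R3 at 2]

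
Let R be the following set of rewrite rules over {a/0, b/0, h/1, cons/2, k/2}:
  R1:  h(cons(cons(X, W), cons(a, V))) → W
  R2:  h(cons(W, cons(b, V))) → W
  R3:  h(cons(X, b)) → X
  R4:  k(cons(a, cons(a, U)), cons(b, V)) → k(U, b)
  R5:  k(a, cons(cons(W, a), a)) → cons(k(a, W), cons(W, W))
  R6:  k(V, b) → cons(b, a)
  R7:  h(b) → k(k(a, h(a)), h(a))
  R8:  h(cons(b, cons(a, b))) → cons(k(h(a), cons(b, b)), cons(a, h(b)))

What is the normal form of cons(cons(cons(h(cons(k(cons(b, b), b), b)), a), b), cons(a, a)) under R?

cons(cons(cons(cons(b, a), a), b), cons(a, a))

1. cons(cons(cons(h(cons(k(cons(b, b), b), b)), a), b), cons(a, a))  →  cons(cons(cons(k(cons(b, b), b), a), b), cons(a, a))   [R3 at 1.1.1]
2. cons(cons(cons(k(cons(b, b), b), a), b), cons(a, a))  →  cons(cons(cons(cons(b, a), a), b), cons(a, a))   [R6 at 1.1.1]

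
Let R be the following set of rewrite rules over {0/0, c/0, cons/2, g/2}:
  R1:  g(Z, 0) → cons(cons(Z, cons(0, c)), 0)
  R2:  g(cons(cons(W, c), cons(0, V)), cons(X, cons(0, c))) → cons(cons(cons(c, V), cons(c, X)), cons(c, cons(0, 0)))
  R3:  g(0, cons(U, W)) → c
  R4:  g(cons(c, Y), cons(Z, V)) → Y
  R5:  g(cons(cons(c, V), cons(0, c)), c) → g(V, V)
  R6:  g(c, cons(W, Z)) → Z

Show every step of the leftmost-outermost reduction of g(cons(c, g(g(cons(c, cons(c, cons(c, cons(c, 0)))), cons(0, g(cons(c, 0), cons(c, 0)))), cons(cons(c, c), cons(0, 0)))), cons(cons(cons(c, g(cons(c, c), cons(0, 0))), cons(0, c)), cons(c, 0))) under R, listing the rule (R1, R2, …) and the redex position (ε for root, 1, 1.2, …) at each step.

cons(c, cons(c, 0))

1. g(cons(c, g(g(cons(c, cons(c, cons(c, cons(c, 0)))), cons(0, g(cons(c, 0), cons(c, 0)))), cons(cons(c, c), cons(0, 0)))), cons(cons(cons(c, g(cons(c, c), cons(0, 0))), cons(0, c)), cons(c, 0)))  →  g(g(cons(c, cons(c, cons(c, cons(c, 0)))), cons(0, g(cons(c, 0), cons(c, 0)))), cons(cons(c, c), cons(0, 0)))   [R4 at ε]
2. g(g(cons(c, cons(c, cons(c, cons(c, 0)))), cons(0, g(cons(c, 0), cons(c, 0)))), cons(cons(c, c), cons(0, 0)))  →  g(cons(c, cons(c, cons(c, 0))), cons(cons(c, c), cons(0, 0)))   [R4 at 1]
3. g(cons(c, cons(c, cons(c, 0))), cons(cons(c, c), cons(0, 0)))  →  cons(c, cons(c, 0))   [R4 at ε]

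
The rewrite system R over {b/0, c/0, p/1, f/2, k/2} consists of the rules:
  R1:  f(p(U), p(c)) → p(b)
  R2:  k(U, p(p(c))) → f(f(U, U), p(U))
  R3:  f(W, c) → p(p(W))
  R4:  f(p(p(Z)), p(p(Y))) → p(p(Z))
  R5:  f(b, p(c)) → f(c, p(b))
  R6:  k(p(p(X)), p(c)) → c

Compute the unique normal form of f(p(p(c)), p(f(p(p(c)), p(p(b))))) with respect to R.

1. f(p(p(c)), p(f(p(p(c)), p(p(b)))))  →  f(p(p(c)), p(p(p(c))))   [R4 at 2.1]
2. f(p(p(c)), p(p(p(c))))  →  p(p(c))   [R4 at ε]

p(p(c))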